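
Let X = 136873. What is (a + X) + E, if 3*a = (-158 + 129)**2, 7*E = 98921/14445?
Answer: 13868358221/101115 ≈ 1.3715e+5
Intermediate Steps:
E = 98921/101115 (E = (98921/14445)/7 = (98921*(1/14445))/7 = (1/7)*(98921/14445) = 98921/101115 ≈ 0.97830)
a = 841/3 (a = (-158 + 129)**2/3 = (1/3)*(-29)**2 = (1/3)*841 = 841/3 ≈ 280.33)
(a + X) + E = (841/3 + 136873) + 98921/101115 = 411460/3 + 98921/101115 = 13868358221/101115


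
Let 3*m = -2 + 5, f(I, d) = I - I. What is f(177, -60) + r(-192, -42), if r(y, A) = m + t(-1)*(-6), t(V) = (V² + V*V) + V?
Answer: -5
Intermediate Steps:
t(V) = V + 2*V² (t(V) = (V² + V²) + V = 2*V² + V = V + 2*V²)
f(I, d) = 0
m = 1 (m = (-2 + 5)/3 = (⅓)*3 = 1)
r(y, A) = -5 (r(y, A) = 1 - (1 + 2*(-1))*(-6) = 1 - (1 - 2)*(-6) = 1 - 1*(-1)*(-6) = 1 + 1*(-6) = 1 - 6 = -5)
f(177, -60) + r(-192, -42) = 0 - 5 = -5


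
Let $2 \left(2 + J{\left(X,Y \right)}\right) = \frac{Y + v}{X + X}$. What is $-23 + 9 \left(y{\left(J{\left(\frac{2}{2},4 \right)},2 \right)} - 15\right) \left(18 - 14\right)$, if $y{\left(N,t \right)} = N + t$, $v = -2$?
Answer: $-545$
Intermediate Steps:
$J{\left(X,Y \right)} = -2 + \frac{-2 + Y}{4 X}$ ($J{\left(X,Y \right)} = -2 + \frac{\left(Y - 2\right) \frac{1}{X + X}}{2} = -2 + \frac{\left(-2 + Y\right) \frac{1}{2 X}}{2} = -2 + \frac{\frac{1}{2} \frac{1}{X} \left(-2 + Y\right)}{2} = -2 + \frac{-2 + Y}{4 X}$)
$-23 + 9 \left(y{\left(J{\left(\frac{2}{2},4 \right)},2 \right)} - 15\right) \left(18 - 14\right) = -23 + 9 \left(\left(\frac{-2 + 4 - 8 \cdot \frac{2}{2}}{4 \cdot \frac{2}{2}} + 2\right) - 15\right) \left(18 - 14\right) = -23 + 9 \left(\left(\frac{-2 + 4 - 8 \cdot 2 \cdot \frac{1}{2}}{4 \cdot 2 \cdot \frac{1}{2}} + 2\right) - 15\right) 4 = -23 + 9 \left(\left(\frac{-2 + 4 - 8}{4 \cdot 1} + 2\right) - 15\right) 4 = -23 + 9 \left(\left(\frac{1}{4} \cdot 1 \left(-2 + 4 - 8\right) + 2\right) - 15\right) 4 = -23 + 9 \left(\left(\frac{1}{4} \cdot 1 \left(-6\right) + 2\right) - 15\right) 4 = -23 + 9 \left(\left(- \frac{3}{2} + 2\right) - 15\right) 4 = -23 + 9 \left(\frac{1}{2} - 15\right) 4 = -23 + 9 \left(\left(- \frac{29}{2}\right) 4\right) = -23 + 9 \left(-58\right) = -23 - 522 = -545$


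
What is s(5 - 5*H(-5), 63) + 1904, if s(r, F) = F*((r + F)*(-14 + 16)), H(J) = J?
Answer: 13622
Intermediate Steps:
s(r, F) = F*(2*F + 2*r) (s(r, F) = F*((F + r)*2) = F*(2*F + 2*r))
s(5 - 5*H(-5), 63) + 1904 = 2*63*(63 + (5 - 5*(-5))) + 1904 = 2*63*(63 + (5 + 25)) + 1904 = 2*63*(63 + 30) + 1904 = 2*63*93 + 1904 = 11718 + 1904 = 13622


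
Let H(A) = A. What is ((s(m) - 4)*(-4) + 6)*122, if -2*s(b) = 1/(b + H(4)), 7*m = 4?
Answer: 21899/8 ≈ 2737.4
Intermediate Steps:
m = 4/7 (m = (⅐)*4 = 4/7 ≈ 0.57143)
s(b) = -1/(2*(4 + b)) (s(b) = -1/(2*(b + 4)) = -1/(2*(4 + b)))
((s(m) - 4)*(-4) + 6)*122 = ((-1/(8 + 2*(4/7)) - 4)*(-4) + 6)*122 = ((-1/(8 + 8/7) - 4)*(-4) + 6)*122 = ((-1/64/7 - 4)*(-4) + 6)*122 = ((-1*7/64 - 4)*(-4) + 6)*122 = ((-7/64 - 4)*(-4) + 6)*122 = (-263/64*(-4) + 6)*122 = (263/16 + 6)*122 = (359/16)*122 = 21899/8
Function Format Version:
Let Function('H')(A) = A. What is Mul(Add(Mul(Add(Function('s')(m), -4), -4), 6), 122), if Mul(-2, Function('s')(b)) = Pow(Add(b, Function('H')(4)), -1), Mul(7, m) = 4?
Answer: Rational(21899, 8) ≈ 2737.4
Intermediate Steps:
m = Rational(4, 7) (m = Mul(Rational(1, 7), 4) = Rational(4, 7) ≈ 0.57143)
Function('s')(b) = Mul(Rational(-1, 2), Pow(Add(4, b), -1)) (Function('s')(b) = Mul(Rational(-1, 2), Pow(Add(b, 4), -1)) = Mul(Rational(-1, 2), Pow(Add(4, b), -1)))
Mul(Add(Mul(Add(Function('s')(m), -4), -4), 6), 122) = Mul(Add(Mul(Add(Mul(-1, Pow(Add(8, Mul(2, Rational(4, 7))), -1)), -4), -4), 6), 122) = Mul(Add(Mul(Add(Mul(-1, Pow(Add(8, Rational(8, 7)), -1)), -4), -4), 6), 122) = Mul(Add(Mul(Add(Mul(-1, Pow(Rational(64, 7), -1)), -4), -4), 6), 122) = Mul(Add(Mul(Add(Mul(-1, Rational(7, 64)), -4), -4), 6), 122) = Mul(Add(Mul(Add(Rational(-7, 64), -4), -4), 6), 122) = Mul(Add(Mul(Rational(-263, 64), -4), 6), 122) = Mul(Add(Rational(263, 16), 6), 122) = Mul(Rational(359, 16), 122) = Rational(21899, 8)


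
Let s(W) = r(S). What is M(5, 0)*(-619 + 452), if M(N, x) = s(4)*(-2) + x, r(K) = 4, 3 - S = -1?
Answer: 1336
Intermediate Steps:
S = 4 (S = 3 - 1*(-1) = 3 + 1 = 4)
s(W) = 4
M(N, x) = -8 + x (M(N, x) = 4*(-2) + x = -8 + x)
M(5, 0)*(-619 + 452) = (-8 + 0)*(-619 + 452) = -8*(-167) = 1336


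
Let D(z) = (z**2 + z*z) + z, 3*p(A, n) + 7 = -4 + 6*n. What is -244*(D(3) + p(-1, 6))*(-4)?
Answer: 85888/3 ≈ 28629.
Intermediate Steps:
p(A, n) = -11/3 + 2*n (p(A, n) = -7/3 + (-4 + 6*n)/3 = -7/3 + (-4/3 + 2*n) = -11/3 + 2*n)
D(z) = z + 2*z**2 (D(z) = (z**2 + z**2) + z = 2*z**2 + z = z + 2*z**2)
-244*(D(3) + p(-1, 6))*(-4) = -244*(3*(1 + 2*3) + (-11/3 + 2*6))*(-4) = -244*(3*(1 + 6) + (-11/3 + 12))*(-4) = -244*(3*7 + 25/3)*(-4) = -244*(21 + 25/3)*(-4) = -21472*(-4)/3 = -244*(-352/3) = 85888/3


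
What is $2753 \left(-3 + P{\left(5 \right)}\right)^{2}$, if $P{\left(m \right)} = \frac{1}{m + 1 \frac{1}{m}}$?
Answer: $\frac{14670737}{676} \approx 21702.0$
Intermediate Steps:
$P{\left(m \right)} = \frac{1}{m + \frac{1}{m}}$
$2753 \left(-3 + P{\left(5 \right)}\right)^{2} = 2753 \left(-3 + \frac{5}{1 + 5^{2}}\right)^{2} = 2753 \left(-3 + \frac{5}{1 + 25}\right)^{2} = 2753 \left(-3 + \frac{5}{26}\right)^{2} = 2753 \left(- \frac{73}{26}\right)^{2} = 2753 \cdot \frac{5329}{676} = \frac{14670737}{676}$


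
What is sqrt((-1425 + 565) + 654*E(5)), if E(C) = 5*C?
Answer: sqrt(15490) ≈ 124.46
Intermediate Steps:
sqrt((-1425 + 565) + 654*E(5)) = sqrt((-1425 + 565) + 654*(5*5)) = sqrt(-860 + 654*25) = sqrt(-860 + 16350) = sqrt(15490)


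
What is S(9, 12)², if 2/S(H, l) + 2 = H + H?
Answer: 1/64 ≈ 0.015625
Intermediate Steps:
S(H, l) = 2/(-2 + 2*H) (S(H, l) = 2/(-2 + (H + H)) = 2/(-2 + 2*H))
S(9, 12)² = (1/(-1 + 9))² = (1/8)² = (⅛)² = 1/64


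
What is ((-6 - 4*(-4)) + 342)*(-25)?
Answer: -8800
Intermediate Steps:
((-6 - 4*(-4)) + 342)*(-25) = ((-6 + 16) + 342)*(-25) = (10 + 342)*(-25) = 352*(-25) = -8800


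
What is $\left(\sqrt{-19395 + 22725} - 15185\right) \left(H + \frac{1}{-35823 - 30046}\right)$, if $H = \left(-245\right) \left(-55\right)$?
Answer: $- \frac{13477974793190}{65869} + \frac{2662754322 \sqrt{370}}{65869} \approx -2.0384 \cdot 10^{8}$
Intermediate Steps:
$H = 13475$
$\left(\sqrt{-19395 + 22725} - 15185\right) \left(H + \frac{1}{-35823 - 30046}\right) = \left(\sqrt{-19395 + 22725} - 15185\right) \left(13475 + \frac{1}{-35823 - 30046}\right) = \left(\sqrt{3330} - 15185\right) \left(13475 + \frac{1}{-65869}\right) = \left(3 \sqrt{370} - 15185\right) \left(13475 - \frac{1}{65869}\right) = \left(-15185 + 3 \sqrt{370}\right) \frac{887584774}{65869} = - \frac{13477974793190}{65869} + \frac{2662754322 \sqrt{370}}{65869}$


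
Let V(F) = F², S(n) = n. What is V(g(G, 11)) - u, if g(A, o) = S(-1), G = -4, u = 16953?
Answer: -16952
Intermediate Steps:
g(A, o) = -1
V(g(G, 11)) - u = (-1)² - 1*16953 = 1 - 16953 = -16952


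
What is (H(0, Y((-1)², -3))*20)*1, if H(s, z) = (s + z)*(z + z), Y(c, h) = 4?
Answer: 640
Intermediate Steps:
H(s, z) = 2*z*(s + z) (H(s, z) = (s + z)*(2*z) = 2*z*(s + z))
(H(0, Y((-1)², -3))*20)*1 = ((2*4*(0 + 4))*20)*1 = ((2*4*4)*20)*1 = (32*20)*1 = 640*1 = 640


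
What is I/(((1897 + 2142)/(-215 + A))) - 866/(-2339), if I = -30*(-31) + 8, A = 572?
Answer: 112392764/1349603 ≈ 83.278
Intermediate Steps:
I = 938 (I = 930 + 8 = 938)
I/(((1897 + 2142)/(-215 + A))) - 866/(-2339) = 938/(((1897 + 2142)/(-215 + 572))) - 866/(-2339) = 938/((4039/357)) - 866*(-1/2339) = 938/((4039*(1/357))) + 866/2339 = 938/(577/51) + 866/2339 = 938*(51/577) + 866/2339 = 47838/577 + 866/2339 = 112392764/1349603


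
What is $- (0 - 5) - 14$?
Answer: $-9$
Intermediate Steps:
$- (0 - 5) - 14 = \left(-1\right) \left(-5\right) - 14 = 5 - 14 = -9$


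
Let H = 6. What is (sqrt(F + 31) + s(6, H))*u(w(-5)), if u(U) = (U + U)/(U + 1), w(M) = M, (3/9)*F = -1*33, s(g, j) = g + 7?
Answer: 65/2 + 5*I*sqrt(17) ≈ 32.5 + 20.616*I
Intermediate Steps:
s(g, j) = 7 + g
F = -99 (F = 3*(-1*33) = 3*(-33) = -99)
u(U) = 2*U/(1 + U) (u(U) = (2*U)/(1 + U) = 2*U/(1 + U))
(sqrt(F + 31) + s(6, H))*u(w(-5)) = (sqrt(-99 + 31) + (7 + 6))*(2*(-5)/(1 - 5)) = (sqrt(-68) + 13)*(2*(-5)/(-4)) = (2*I*sqrt(17) + 13)*(2*(-5)*(-1/4)) = (13 + 2*I*sqrt(17))*(5/2) = 65/2 + 5*I*sqrt(17)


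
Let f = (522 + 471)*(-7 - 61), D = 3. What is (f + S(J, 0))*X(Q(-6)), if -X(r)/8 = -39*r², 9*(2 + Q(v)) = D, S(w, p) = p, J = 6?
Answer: -58520800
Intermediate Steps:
f = -67524 (f = 993*(-68) = -67524)
Q(v) = -5/3 (Q(v) = -2 + (⅑)*3 = -2 + ⅓ = -5/3)
X(r) = 312*r² (X(r) = -(-312)*r² = 312*r²)
(f + S(J, 0))*X(Q(-6)) = (-67524 + 0)*(312*(-5/3)²) = -21067488*25/9 = -67524*2600/3 = -58520800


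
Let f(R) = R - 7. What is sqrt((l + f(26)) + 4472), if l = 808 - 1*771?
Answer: 4*sqrt(283) ≈ 67.290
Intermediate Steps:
f(R) = -7 + R
l = 37 (l = 808 - 771 = 37)
sqrt((l + f(26)) + 4472) = sqrt((37 + (-7 + 26)) + 4472) = sqrt((37 + 19) + 4472) = sqrt(56 + 4472) = sqrt(4528) = 4*sqrt(283)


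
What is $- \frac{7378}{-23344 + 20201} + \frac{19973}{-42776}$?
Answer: $\frac{36118027}{19206424} \approx 1.8805$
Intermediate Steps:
$- \frac{7378}{-23344 + 20201} + \frac{19973}{-42776} = - \frac{7378}{-3143} + 19973 \left(- \frac{1}{42776}\right) = \left(-7378\right) \left(- \frac{1}{3143}\right) - \frac{19973}{42776} = \frac{1054}{449} - \frac{19973}{42776} = \frac{36118027}{19206424}$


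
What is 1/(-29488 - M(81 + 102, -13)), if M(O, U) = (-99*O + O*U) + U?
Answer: -1/8979 ≈ -0.00011137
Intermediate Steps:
M(O, U) = U - 99*O + O*U
1/(-29488 - M(81 + 102, -13)) = 1/(-29488 - (-13 - 99*(81 + 102) + (81 + 102)*(-13))) = 1/(-29488 - (-13 - 99*183 + 183*(-13))) = 1/(-29488 - (-13 - 18117 - 2379)) = 1/(-29488 - 1*(-20509)) = 1/(-29488 + 20509) = 1/(-8979) = -1/8979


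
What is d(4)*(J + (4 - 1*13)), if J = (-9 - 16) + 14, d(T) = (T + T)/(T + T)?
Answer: -20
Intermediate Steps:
d(T) = 1 (d(T) = (2*T)/((2*T)) = (2*T)*(1/(2*T)) = 1)
J = -11 (J = -25 + 14 = -11)
d(4)*(J + (4 - 1*13)) = 1*(-11 + (4 - 1*13)) = 1*(-11 + (4 - 13)) = 1*(-11 - 9) = 1*(-20) = -20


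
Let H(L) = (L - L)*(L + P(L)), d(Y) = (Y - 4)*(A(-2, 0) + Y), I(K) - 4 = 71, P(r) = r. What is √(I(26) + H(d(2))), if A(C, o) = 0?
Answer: 5*√3 ≈ 8.6602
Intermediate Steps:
I(K) = 75 (I(K) = 4 + 71 = 75)
d(Y) = Y*(-4 + Y) (d(Y) = (Y - 4)*(0 + Y) = (-4 + Y)*Y = Y*(-4 + Y))
H(L) = 0 (H(L) = (L - L)*(L + L) = 0*(2*L) = 0)
√(I(26) + H(d(2))) = √(75 + 0) = √75 = 5*√3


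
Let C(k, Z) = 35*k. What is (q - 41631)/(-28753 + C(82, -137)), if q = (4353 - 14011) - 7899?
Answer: 59188/25883 ≈ 2.2868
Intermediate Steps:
q = -17557 (q = -9658 - 7899 = -17557)
(q - 41631)/(-28753 + C(82, -137)) = (-17557 - 41631)/(-28753 + 35*82) = -59188/(-28753 + 2870) = -59188/(-25883) = -59188*(-1/25883) = 59188/25883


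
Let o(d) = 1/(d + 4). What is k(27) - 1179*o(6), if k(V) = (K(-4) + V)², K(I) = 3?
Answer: 7821/10 ≈ 782.10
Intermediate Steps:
o(d) = 1/(4 + d)
k(V) = (3 + V)²
k(27) - 1179*o(6) = (3 + 27)² - 1179/(4 + 6) = 30² - 1179/10 = 900 - 1179*⅒ = 900 - 1179/10 = 7821/10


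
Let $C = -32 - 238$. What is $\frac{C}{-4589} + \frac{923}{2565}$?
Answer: $\frac{4928197}{11770785} \approx 0.41868$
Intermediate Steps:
$C = -270$ ($C = -32 - 238 = -270$)
$\frac{C}{-4589} + \frac{923}{2565} = - \frac{270}{-4589} + \frac{923}{2565} = \left(-270\right) \left(- \frac{1}{4589}\right) + 923 \cdot \frac{1}{2565} = \frac{270}{4589} + \frac{923}{2565} = \frac{4928197}{11770785}$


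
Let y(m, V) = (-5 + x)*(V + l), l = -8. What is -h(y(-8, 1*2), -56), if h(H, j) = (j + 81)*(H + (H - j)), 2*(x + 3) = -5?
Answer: -4550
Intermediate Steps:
x = -11/2 (x = -3 + (½)*(-5) = -3 - 5/2 = -11/2 ≈ -5.5000)
y(m, V) = 84 - 21*V/2 (y(m, V) = (-5 - 11/2)*(V - 8) = -21*(-8 + V)/2 = 84 - 21*V/2)
h(H, j) = (81 + j)*(-j + 2*H)
-h(y(-8, 1*2), -56) = -(-1*(-56)² - 81*(-56) + 162*(84 - 21*2/2) + 2*(84 - 21*2/2)*(-56)) = -(-1*3136 + 4536 + 162*(84 - 21/2*2) + 2*(84 - 21/2*2)*(-56)) = -(-3136 + 4536 + 162*(84 - 21) + 2*(84 - 21)*(-56)) = -(-3136 + 4536 + 162*63 + 2*63*(-56)) = -(-3136 + 4536 + 10206 - 7056) = -1*4550 = -4550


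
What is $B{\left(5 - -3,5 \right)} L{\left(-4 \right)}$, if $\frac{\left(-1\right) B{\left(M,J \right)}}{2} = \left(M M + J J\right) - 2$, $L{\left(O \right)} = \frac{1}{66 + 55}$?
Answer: $- \frac{174}{121} \approx -1.438$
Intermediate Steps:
$L{\left(O \right)} = \frac{1}{121}$
$B{\left(M,J \right)} = 4 - 2 J^{2} - 2 M^{2}$ ($B{\left(M,J \right)} = - 2 \left(\left(M M + J J\right) - 2\right) = - 2 \left(\left(M^{2} + J^{2}\right) - 2\right) = - 2 \left(\left(J^{2} + M^{2}\right) - 2\right) = - 2 \left(-2 + J^{2} + M^{2}\right) = 4 - 2 J^{2} - 2 M^{2}$)
$B{\left(5 - -3,5 \right)} L{\left(-4 \right)} = \left(4 - 2 \cdot 5^{2} - 2 \left(5 - -3\right)^{2}\right) \frac{1}{121} = \left(4 - 50 - 2 \left(5 + 3\right)^{2}\right) \frac{1}{121} = \left(4 - 50 - 2 \cdot 8^{2}\right) \frac{1}{121} = \left(4 - 50 - 128\right) \frac{1}{121} = \left(-174\right) \frac{1}{121} = - \frac{174}{121}$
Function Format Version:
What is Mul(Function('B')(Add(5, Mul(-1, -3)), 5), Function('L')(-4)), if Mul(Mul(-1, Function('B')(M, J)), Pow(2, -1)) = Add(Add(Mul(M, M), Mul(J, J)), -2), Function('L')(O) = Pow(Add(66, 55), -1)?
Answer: Rational(-174, 121) ≈ -1.4380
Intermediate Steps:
Function('L')(O) = Rational(1, 121) (Function('L')(O) = Pow(121, -1) = Rational(1, 121))
Function('B')(M, J) = Add(4, Mul(-2, Pow(J, 2)), Mul(-2, Pow(M, 2))) (Function('B')(M, J) = Mul(-2, Add(Add(Mul(M, M), Mul(J, J)), -2)) = Mul(-2, Add(Add(Pow(M, 2), Pow(J, 2)), -2)) = Mul(-2, Add(Add(Pow(J, 2), Pow(M, 2)), -2)) = Mul(-2, Add(-2, Pow(J, 2), Pow(M, 2))) = Add(4, Mul(-2, Pow(J, 2)), Mul(-2, Pow(M, 2))))
Mul(Function('B')(Add(5, Mul(-1, -3)), 5), Function('L')(-4)) = Mul(Add(4, Mul(-2, Pow(5, 2)), Mul(-2, Pow(Add(5, Mul(-1, -3)), 2))), Rational(1, 121)) = Mul(Add(4, Mul(-2, 25), Mul(-2, Pow(Add(5, 3), 2))), Rational(1, 121)) = Mul(Add(4, -50, Mul(-2, Pow(8, 2))), Rational(1, 121)) = Mul(Add(4, -50, Mul(-2, 64)), Rational(1, 121)) = Mul(Add(4, -50, -128), Rational(1, 121)) = Mul(-174, Rational(1, 121)) = Rational(-174, 121)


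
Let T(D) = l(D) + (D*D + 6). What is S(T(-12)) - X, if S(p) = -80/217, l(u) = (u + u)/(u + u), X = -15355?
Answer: 3331955/217 ≈ 15355.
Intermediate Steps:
l(u) = 1 (l(u) = (2*u)/((2*u)) = (2*u)*(1/(2*u)) = 1)
T(D) = 7 + D² (T(D) = 1 + (D*D + 6) = 1 + (D² + 6) = 1 + (6 + D²) = 7 + D²)
S(p) = -80/217 (S(p) = -80*1/217 = -80/217)
S(T(-12)) - X = -80/217 - 1*(-15355) = -80/217 + 15355 = 3331955/217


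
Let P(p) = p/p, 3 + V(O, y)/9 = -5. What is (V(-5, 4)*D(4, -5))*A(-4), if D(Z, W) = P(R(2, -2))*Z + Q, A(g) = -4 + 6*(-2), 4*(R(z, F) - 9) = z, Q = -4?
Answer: 0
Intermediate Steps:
V(O, y) = -72 (V(O, y) = -27 + 9*(-5) = -27 - 45 = -72)
R(z, F) = 9 + z/4
A(g) = -16 (A(g) = -4 - 12 = -16)
P(p) = 1
D(Z, W) = -4 + Z (D(Z, W) = 1*Z - 4 = Z - 4 = -4 + Z)
(V(-5, 4)*D(4, -5))*A(-4) = -72*(-4 + 4)*(-16) = -72*0*(-16) = 0*(-16) = 0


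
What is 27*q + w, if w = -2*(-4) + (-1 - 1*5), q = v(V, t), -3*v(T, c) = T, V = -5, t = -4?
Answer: 47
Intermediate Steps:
v(T, c) = -T/3
q = 5/3 (q = -1/3*(-5) = 5/3 ≈ 1.6667)
w = 2 (w = 8 + (-1 - 5) = 8 - 6 = 2)
27*q + w = 27*(5/3) + 2 = 45 + 2 = 47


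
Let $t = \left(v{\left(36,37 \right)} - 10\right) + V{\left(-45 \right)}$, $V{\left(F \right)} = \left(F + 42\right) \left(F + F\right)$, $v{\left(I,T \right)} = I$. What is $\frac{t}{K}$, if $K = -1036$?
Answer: $- \frac{2}{7} \approx -0.28571$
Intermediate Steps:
$V{\left(F \right)} = 2 F \left(42 + F\right)$ ($V{\left(F \right)} = \left(42 + F\right) 2 F = 2 F \left(42 + F\right)$)
$t = 296$ ($t = \left(36 - 10\right) + 2 \left(-45\right) \left(42 - 45\right) = 26 + 2 \left(-45\right) \left(-3\right) = 26 + 270 = 296$)
$\frac{t}{K} = \frac{296}{-1036} = 296 \left(- \frac{1}{1036}\right) = - \frac{2}{7}$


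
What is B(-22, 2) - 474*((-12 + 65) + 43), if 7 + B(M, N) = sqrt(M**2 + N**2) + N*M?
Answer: -45555 + 2*sqrt(122) ≈ -45533.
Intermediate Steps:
B(M, N) = -7 + sqrt(M**2 + N**2) + M*N (B(M, N) = -7 + (sqrt(M**2 + N**2) + N*M) = -7 + (sqrt(M**2 + N**2) + M*N) = -7 + sqrt(M**2 + N**2) + M*N)
B(-22, 2) - 474*((-12 + 65) + 43) = (-7 + sqrt((-22)**2 + 2**2) - 22*2) - 474*((-12 + 65) + 43) = (-7 + sqrt(484 + 4) - 44) - 474*(53 + 43) = (-7 + sqrt(488) - 44) - 474*96 = (-7 + 2*sqrt(122) - 44) - 45504 = (-51 + 2*sqrt(122)) - 45504 = -45555 + 2*sqrt(122)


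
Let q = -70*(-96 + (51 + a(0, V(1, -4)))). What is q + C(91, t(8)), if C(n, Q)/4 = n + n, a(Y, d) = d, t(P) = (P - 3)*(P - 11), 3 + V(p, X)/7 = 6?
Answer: 2408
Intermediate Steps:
V(p, X) = 21 (V(p, X) = -21 + 7*6 = -21 + 42 = 21)
t(P) = (-11 + P)*(-3 + P) (t(P) = (-3 + P)*(-11 + P) = (-11 + P)*(-3 + P))
q = 1680 (q = -70*(-96 + (51 + 21)) = -70*(-96 + 72) = -70*(-24) = 1680)
C(n, Q) = 8*n (C(n, Q) = 4*(n + n) = 4*(2*n) = 8*n)
q + C(91, t(8)) = 1680 + 8*91 = 1680 + 728 = 2408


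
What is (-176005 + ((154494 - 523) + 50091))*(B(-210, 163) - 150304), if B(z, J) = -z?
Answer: -4211187358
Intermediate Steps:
(-176005 + ((154494 - 523) + 50091))*(B(-210, 163) - 150304) = (-176005 + ((154494 - 523) + 50091))*(-1*(-210) - 150304) = (-176005 + (153971 + 50091))*(210 - 150304) = (-176005 + 204062)*(-150094) = 28057*(-150094) = -4211187358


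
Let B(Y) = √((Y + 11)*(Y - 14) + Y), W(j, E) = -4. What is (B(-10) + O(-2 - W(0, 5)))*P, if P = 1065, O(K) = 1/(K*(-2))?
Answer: -1065/4 + 1065*I*√34 ≈ -266.25 + 6210.0*I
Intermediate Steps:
O(K) = -1/(2*K) (O(K) = 1/(-2*K) = -1/(2*K))
B(Y) = √(Y + (-14 + Y)*(11 + Y)) (B(Y) = √((11 + Y)*(-14 + Y) + Y) = √((-14 + Y)*(11 + Y) + Y) = √(Y + (-14 + Y)*(11 + Y)))
(B(-10) + O(-2 - W(0, 5)))*P = (√(-154 + (-10)² - 2*(-10)) - 1/(2*(-2 - 1*(-4))))*1065 = (√(-154 + 100 + 20) - 1/(2*(-2 + 4)))*1065 = (√(-34) - ½/2)*1065 = (I*√34 - ½*½)*1065 = (I*√34 - ¼)*1065 = (-¼ + I*√34)*1065 = -1065/4 + 1065*I*√34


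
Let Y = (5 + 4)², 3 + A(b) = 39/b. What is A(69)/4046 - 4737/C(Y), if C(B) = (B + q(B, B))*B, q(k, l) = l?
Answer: -10513109/29073978 ≈ -0.36160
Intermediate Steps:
A(b) = -3 + 39/b
Y = 81 (Y = 9² = 81)
C(B) = 2*B² (C(B) = (B + B)*B = (2*B)*B = 2*B²)
A(69)/4046 - 4737/C(Y) = (-3 + 39/69)/4046 - 4737/(2*81²) = (-3 + 39*(1/69))*(1/4046) - 4737/(2*6561) = (-3 + 13/23)*(1/4046) - 4737/13122 = -56/23*1/4046 - 4737*1/13122 = -4/6647 - 1579/4374 = -10513109/29073978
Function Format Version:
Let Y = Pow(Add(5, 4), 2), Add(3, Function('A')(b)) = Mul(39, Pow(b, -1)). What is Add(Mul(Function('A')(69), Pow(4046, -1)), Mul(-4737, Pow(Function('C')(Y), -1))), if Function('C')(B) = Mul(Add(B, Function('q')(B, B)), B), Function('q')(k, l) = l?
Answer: Rational(-10513109, 29073978) ≈ -0.36160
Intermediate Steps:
Function('A')(b) = Add(-3, Mul(39, Pow(b, -1)))
Y = 81 (Y = Pow(9, 2) = 81)
Function('C')(B) = Mul(2, Pow(B, 2)) (Function('C')(B) = Mul(Add(B, B), B) = Mul(Mul(2, B), B) = Mul(2, Pow(B, 2)))
Add(Mul(Function('A')(69), Pow(4046, -1)), Mul(-4737, Pow(Function('C')(Y), -1))) = Add(Mul(Add(-3, Mul(39, Pow(69, -1))), Pow(4046, -1)), Mul(-4737, Pow(Mul(2, Pow(81, 2)), -1))) = Add(Mul(Add(-3, Mul(39, Rational(1, 69))), Rational(1, 4046)), Mul(-4737, Pow(Mul(2, 6561), -1))) = Add(Mul(Add(-3, Rational(13, 23)), Rational(1, 4046)), Mul(-4737, Pow(13122, -1))) = Add(Mul(Rational(-56, 23), Rational(1, 4046)), Mul(-4737, Rational(1, 13122))) = Add(Rational(-4, 6647), Rational(-1579, 4374)) = Rational(-10513109, 29073978)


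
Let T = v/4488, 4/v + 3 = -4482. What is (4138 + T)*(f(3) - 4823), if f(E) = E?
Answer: -10036743579238/503217 ≈ -1.9945e+7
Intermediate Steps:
v = -4/4485 (v = 4/(-3 - 4482) = 4/(-4485) = 4*(-1/4485) = -4/4485 ≈ -0.00089186)
T = -1/5032170 (T = -4/4485/4488 = -4/4485*1/4488 = -1/5032170 ≈ -1.9872e-7)
(4138 + T)*(f(3) - 4823) = (4138 - 1/5032170)*(3 - 4823) = (20823119459/5032170)*(-4820) = -10036743579238/503217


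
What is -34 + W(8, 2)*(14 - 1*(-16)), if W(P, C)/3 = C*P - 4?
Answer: 1046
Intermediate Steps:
W(P, C) = -12 + 3*C*P (W(P, C) = 3*(C*P - 4) = 3*(-4 + C*P) = -12 + 3*C*P)
-34 + W(8, 2)*(14 - 1*(-16)) = -34 + (-12 + 3*2*8)*(14 - 1*(-16)) = -34 + (-12 + 48)*(14 + 16) = -34 + 36*30 = -34 + 1080 = 1046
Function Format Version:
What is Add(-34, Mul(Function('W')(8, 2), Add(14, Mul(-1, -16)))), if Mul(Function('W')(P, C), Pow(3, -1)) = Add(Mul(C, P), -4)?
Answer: 1046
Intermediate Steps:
Function('W')(P, C) = Add(-12, Mul(3, C, P)) (Function('W')(P, C) = Mul(3, Add(Mul(C, P), -4)) = Mul(3, Add(-4, Mul(C, P))) = Add(-12, Mul(3, C, P)))
Add(-34, Mul(Function('W')(8, 2), Add(14, Mul(-1, -16)))) = Add(-34, Mul(Add(-12, Mul(3, 2, 8)), Add(14, Mul(-1, -16)))) = Add(-34, Mul(Add(-12, 48), Add(14, 16))) = Add(-34, Mul(36, 30)) = Add(-34, 1080) = 1046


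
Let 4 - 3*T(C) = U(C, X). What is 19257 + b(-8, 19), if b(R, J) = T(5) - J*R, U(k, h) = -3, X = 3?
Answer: 58234/3 ≈ 19411.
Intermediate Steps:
T(C) = 7/3 (T(C) = 4/3 - 1/3*(-3) = 4/3 + 1 = 7/3)
b(R, J) = 7/3 - J*R
19257 + b(-8, 19) = 19257 + (7/3 - 1*19*(-8)) = 19257 + (7/3 + 152) = 19257 + 463/3 = 58234/3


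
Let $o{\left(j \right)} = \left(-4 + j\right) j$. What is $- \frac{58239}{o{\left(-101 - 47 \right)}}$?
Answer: $- \frac{58239}{22496} \approx -2.5889$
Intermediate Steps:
$o{\left(j \right)} = j \left(-4 + j\right)$
$- \frac{58239}{o{\left(-101 - 47 \right)}} = - \frac{58239}{\left(-101 - 47\right) \left(-4 - 148\right)} = - \frac{58239}{\left(-148\right) \left(-4 - 148\right)} = - \frac{58239}{\left(-148\right) \left(-152\right)} = - \frac{58239}{22496}$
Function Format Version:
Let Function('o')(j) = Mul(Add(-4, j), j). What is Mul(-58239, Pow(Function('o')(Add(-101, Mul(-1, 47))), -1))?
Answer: Rational(-58239, 22496) ≈ -2.5889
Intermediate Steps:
Function('o')(j) = Mul(j, Add(-4, j))
Mul(-58239, Pow(Function('o')(Add(-101, Mul(-1, 47))), -1)) = Mul(-58239, Pow(Mul(Add(-101, Mul(-1, 47)), Add(-4, Add(-101, Mul(-1, 47)))), -1)) = Mul(-58239, Pow(Mul(Add(-101, -47), Add(-4, Add(-101, -47))), -1)) = Mul(-58239, Pow(Mul(-148, Add(-4, -148)), -1)) = Mul(-58239, Pow(Mul(-148, -152), -1)) = Mul(-58239, Pow(22496, -1)) = Mul(-58239, Rational(1, 22496)) = Rational(-58239, 22496)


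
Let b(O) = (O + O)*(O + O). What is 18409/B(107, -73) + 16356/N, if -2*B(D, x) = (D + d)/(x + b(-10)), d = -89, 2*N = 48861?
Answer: -3631239115/5429 ≈ -6.6886e+5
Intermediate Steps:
N = 48861/2 (N = (½)*48861 = 48861/2 ≈ 24431.)
b(O) = 4*O² (b(O) = (2*O)*(2*O) = 4*O²)
B(D, x) = -(-89 + D)/(2*(400 + x)) (B(D, x) = -(D - 89)/(2*(x + 4*(-10)²)) = -(-89 + D)/(2*(x + 4*100)) = -(-89 + D)/(2*(x + 400)) = -(-89 + D)/(2*(400 + x)))
18409/B(107, -73) + 16356/N = 18409/(((89 - 1*107)/(2*(400 - 73)))) + 16356/(48861/2) = 18409/(((½)*(89 - 107)/327)) + 16356*(2/48861) = 18409/(((½)*(1/327)*(-18))) + 10904/16287 = 18409/(-3/109) + 10904/16287 = 18409*(-109/3) + 10904/16287 = -2006581/3 + 10904/16287 = -3631239115/5429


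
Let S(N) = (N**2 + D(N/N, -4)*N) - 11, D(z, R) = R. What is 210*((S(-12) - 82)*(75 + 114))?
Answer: 3929310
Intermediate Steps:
S(N) = -11 + N**2 - 4*N (S(N) = (N**2 - 4*N) - 11 = -11 + N**2 - 4*N)
210*((S(-12) - 82)*(75 + 114)) = 210*(((-11 + (-12)**2 - 4*(-12)) - 82)*(75 + 114)) = 210*(((-11 + 144 + 48) - 82)*189) = 210*((181 - 82)*189) = 210*(99*189) = 210*18711 = 3929310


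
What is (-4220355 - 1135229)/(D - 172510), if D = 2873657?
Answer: -5355584/2701147 ≈ -1.9827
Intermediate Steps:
(-4220355 - 1135229)/(D - 172510) = (-4220355 - 1135229)/(2873657 - 172510) = -5355584/2701147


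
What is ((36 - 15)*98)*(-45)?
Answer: -92610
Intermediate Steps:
((36 - 15)*98)*(-45) = (21*98)*(-45) = 2058*(-45) = -92610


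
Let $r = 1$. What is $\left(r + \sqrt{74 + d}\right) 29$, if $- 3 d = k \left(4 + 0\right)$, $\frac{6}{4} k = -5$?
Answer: $29 + \frac{29 \sqrt{706}}{3} \approx 285.85$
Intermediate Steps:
$k = - \frac{10}{3}$ ($k = \frac{2}{3} \left(-5\right) = - \frac{10}{3} \approx -3.3333$)
$d = \frac{40}{9}$ ($d = - \frac{\left(- \frac{10}{3}\right) \left(4 + 0\right)}{3} = - \frac{\left(- \frac{10}{3}\right) 4}{3} = \left(- \frac{1}{3}\right) \left(- \frac{40}{3}\right) = \frac{40}{9} \approx 4.4444$)
$\left(r + \sqrt{74 + d}\right) 29 = \left(1 + \sqrt{74 + \frac{40}{9}}\right) 29 = \left(1 + \sqrt{\frac{706}{9}}\right) 29 = \left(1 + \frac{\sqrt{706}}{3}\right) 29 = 29 + \frac{29 \sqrt{706}}{3}$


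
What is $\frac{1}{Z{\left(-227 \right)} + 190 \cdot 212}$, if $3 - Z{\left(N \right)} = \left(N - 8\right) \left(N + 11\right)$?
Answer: $- \frac{1}{10477} \approx -9.5447 \cdot 10^{-5}$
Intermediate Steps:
$Z{\left(N \right)} = 3 - \left(-8 + N\right) \left(11 + N\right)$ ($Z{\left(N \right)} = 3 - \left(N - 8\right) \left(N + 11\right) = 3 - \left(-8 + N\right) \left(11 + N\right)$)
$\frac{1}{Z{\left(-227 \right)} + 190 \cdot 212} = \frac{1}{\left(91 - \left(-227\right)^{2} - -681\right) + 190 \cdot 212} = \frac{1}{\left(91 - 51529 + 681\right) + 40280} = \frac{1}{-50757 + 40280} = \frac{1}{-10477} = - \frac{1}{10477}$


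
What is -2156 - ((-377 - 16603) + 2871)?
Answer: 11953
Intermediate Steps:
-2156 - ((-377 - 16603) + 2871) = -2156 - (-16980 + 2871) = -2156 - 1*(-14109) = -2156 + 14109 = 11953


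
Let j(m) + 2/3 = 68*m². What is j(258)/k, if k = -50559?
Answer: -13579054/151677 ≈ -89.526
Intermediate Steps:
j(m) = -⅔ + 68*m²
j(258)/k = (-⅔ + 68*258²)/(-50559) = (-⅔ + 68*66564)*(-1/50559) = (-⅔ + 4526352)*(-1/50559) = (13579054/3)*(-1/50559) = -13579054/151677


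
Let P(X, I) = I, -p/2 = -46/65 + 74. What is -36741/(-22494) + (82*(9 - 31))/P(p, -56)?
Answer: 888264/26243 ≈ 33.848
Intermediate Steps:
p = -9528/65 (p = -2*(-46/65 + 74) = -2*4764/65 = -9528/65 ≈ -146.58)
-36741/(-22494) + (82*(9 - 31))/P(p, -56) = -36741/(-22494) + (82*(9 - 31))/(-56) = -36741*(-1/22494) + (82*(-22))*(-1/56) = 12247/7498 - 1804*(-1/56) = 12247/7498 + 451/14 = 888264/26243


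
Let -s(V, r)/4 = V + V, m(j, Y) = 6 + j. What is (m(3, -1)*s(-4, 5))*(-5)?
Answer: -1440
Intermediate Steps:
s(V, r) = -8*V (s(V, r) = -4*(V + V) = -8*V)
(m(3, -1)*s(-4, 5))*(-5) = ((6 + 3)*(-8*(-4)))*(-5) = (9*32)*(-5) = 288*(-5) = -1440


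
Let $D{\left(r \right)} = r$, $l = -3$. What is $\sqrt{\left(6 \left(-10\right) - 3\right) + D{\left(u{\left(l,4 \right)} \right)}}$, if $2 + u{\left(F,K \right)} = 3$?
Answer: $i \sqrt{62} \approx 7.874 i$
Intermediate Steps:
$u{\left(F,K \right)} = 1$ ($u{\left(F,K \right)} = -2 + 3 = 1$)
$\sqrt{\left(6 \left(-10\right) - 3\right) + D{\left(u{\left(l,4 \right)} \right)}} = \sqrt{\left(6 \left(-10\right) - 3\right) + 1} = \sqrt{\left(-60 - 3\right) + 1} = \sqrt{-63 + 1} = \sqrt{-62} = i \sqrt{62}$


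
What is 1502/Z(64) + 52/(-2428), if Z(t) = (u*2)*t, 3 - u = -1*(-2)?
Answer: 455025/38848 ≈ 11.713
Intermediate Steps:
u = 1 (u = 3 - (-1)*(-2) = 3 - 1*2 = 3 - 2 = 1)
Z(t) = 2*t (Z(t) = (1*2)*t = 2*t)
1502/Z(64) + 52/(-2428) = 1502/((2*64)) + 52/(-2428) = 1502/128 + 52*(-1/2428) = 1502*(1/128) - 13/607 = 751/64 - 13/607 = 455025/38848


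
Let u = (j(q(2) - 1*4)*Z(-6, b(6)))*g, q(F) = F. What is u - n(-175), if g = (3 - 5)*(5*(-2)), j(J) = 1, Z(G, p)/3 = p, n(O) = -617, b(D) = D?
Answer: 977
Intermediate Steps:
Z(G, p) = 3*p
g = 20 (g = -2*(-10) = 20)
u = 360 (u = (1*(3*6))*20 = (1*18)*20 = 18*20 = 360)
u - n(-175) = 360 - 1*(-617) = 360 + 617 = 977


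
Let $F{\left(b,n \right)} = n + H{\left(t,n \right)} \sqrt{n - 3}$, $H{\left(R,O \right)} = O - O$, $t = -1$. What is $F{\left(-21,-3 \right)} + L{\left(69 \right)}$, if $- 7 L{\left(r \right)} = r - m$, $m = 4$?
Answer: $- \frac{86}{7} \approx -12.286$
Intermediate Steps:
$H{\left(R,O \right)} = 0$
$L{\left(r \right)} = \frac{4}{7} - \frac{r}{7}$ ($L{\left(r \right)} = - \frac{r - 4}{7} = - \frac{-4 + r}{7} = \frac{4}{7} - \frac{r}{7}$)
$F{\left(b,n \right)} = n$ ($F{\left(b,n \right)} = n + 0 \sqrt{n - 3} = n + 0 \sqrt{-3 + n} = n + 0 = n$)
$F{\left(-21,-3 \right)} + L{\left(69 \right)} = -3 + \left(\frac{4}{7} - \frac{69}{7}\right) = -3 - \frac{65}{7} = - \frac{86}{7}$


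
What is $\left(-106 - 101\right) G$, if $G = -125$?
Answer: $25875$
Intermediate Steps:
$\left(-106 - 101\right) G = \left(-106 - 101\right) \left(-125\right) = \left(-207\right) \left(-125\right) = 25875$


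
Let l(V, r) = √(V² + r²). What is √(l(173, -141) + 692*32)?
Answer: √(22144 + √49810) ≈ 149.56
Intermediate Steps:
√(l(173, -141) + 692*32) = √(√(173² + (-141)²) + 692*32) = √(√(29929 + 19881) + 22144) = √(√49810 + 22144) = √(22144 + √49810)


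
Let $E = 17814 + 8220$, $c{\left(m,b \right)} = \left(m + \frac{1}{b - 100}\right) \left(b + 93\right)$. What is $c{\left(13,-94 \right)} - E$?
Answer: $- \frac{5053117}{194} \approx -26047.0$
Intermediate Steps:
$c{\left(m,b \right)} = \left(93 + b\right) \left(m + \frac{1}{-100 + b}\right)$ ($c{\left(m,b \right)} = \left(m + \frac{1}{-100 + b}\right) \left(93 + b\right) = \left(93 + b\right) \left(m + \frac{1}{-100 + b}\right)$)
$E = 26034$
$c{\left(13,-94 \right)} - E = \frac{93 - 94 - 120900 + 13 \left(-94\right)^{2} - \left(-658\right) 13}{-100 - 94} - 26034 = \frac{93 - 94 - 120900 + 13 \cdot 8836 + 8554}{-194} - 26034 = - \frac{93 - 94 - 120900 + 114868 + 8554}{194} - 26034 = \left(- \frac{1}{194}\right) 2521 - 26034 = - \frac{2521}{194} - 26034 = - \frac{5053117}{194}$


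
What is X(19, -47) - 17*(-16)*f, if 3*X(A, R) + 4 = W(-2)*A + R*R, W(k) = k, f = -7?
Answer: -3545/3 ≈ -1181.7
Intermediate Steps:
X(A, R) = -4/3 - 2*A/3 + R²/3 (X(A, R) = -4/3 + (-2*A + R*R)/3 = -4/3 + (-2*A + R²)/3 = -4/3 + (R² - 2*A)/3 = -4/3 + (-2*A/3 + R²/3) = -4/3 - 2*A/3 + R²/3)
X(19, -47) - 17*(-16)*f = (-4/3 - ⅔*19 + (⅓)*(-47)²) - 17*(-16)*(-7) = (-4/3 - 38/3 + (⅓)*2209) - (-272)*(-7) = (-4/3 - 38/3 + 2209/3) - 1*1904 = 2167/3 - 1904 = -3545/3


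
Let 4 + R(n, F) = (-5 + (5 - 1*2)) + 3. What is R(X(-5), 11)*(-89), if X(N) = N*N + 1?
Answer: 267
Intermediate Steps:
X(N) = 1 + N² (X(N) = N² + 1 = 1 + N²)
R(n, F) = -3 (R(n, F) = -4 + ((-5 + (5 - 1*2)) + 3) = -4 + ((-5 + (5 - 2)) + 3) = -4 + ((-5 + 3) + 3) = -4 + (-2 + 3) = -4 + 1 = -3)
R(X(-5), 11)*(-89) = -3*(-89) = 267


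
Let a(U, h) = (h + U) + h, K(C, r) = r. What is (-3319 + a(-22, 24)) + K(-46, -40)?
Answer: -3333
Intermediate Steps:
a(U, h) = U + 2*h (a(U, h) = (U + h) + h = U + 2*h)
(-3319 + a(-22, 24)) + K(-46, -40) = (-3319 + (-22 + 2*24)) - 40 = (-3319 + (-22 + 48)) - 40 = (-3319 + 26) - 40 = -3293 - 40 = -3333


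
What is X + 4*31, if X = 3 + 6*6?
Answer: 163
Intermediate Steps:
X = 39 (X = 3 + 36 = 39)
X + 4*31 = 39 + 4*31 = 39 + 124 = 163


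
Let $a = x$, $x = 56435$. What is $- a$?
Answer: $-56435$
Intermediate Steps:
$a = 56435$
$- a = \left(-1\right) 56435 = -56435$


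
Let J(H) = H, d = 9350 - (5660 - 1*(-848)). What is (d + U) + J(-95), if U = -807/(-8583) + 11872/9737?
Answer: 10937327732/3979651 ≈ 2748.3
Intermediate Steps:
U = 5226435/3979651 (U = -807*(-1/8583) + 11872*(1/9737) = 269/2861 + 1696/1391 = 5226435/3979651 ≈ 1.3133)
d = 2842 (d = 9350 - (5660 + 848) = 9350 - 1*6508 = 9350 - 6508 = 2842)
(d + U) + J(-95) = (2842 + 5226435/3979651) - 95 = 11315394577/3979651 - 95 = 10937327732/3979651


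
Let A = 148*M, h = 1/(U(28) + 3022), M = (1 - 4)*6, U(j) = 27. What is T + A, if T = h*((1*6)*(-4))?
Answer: -8122560/3049 ≈ -2664.0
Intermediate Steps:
M = -18 (M = -3*6 = -18)
h = 1/3049 (h = 1/(27 + 3022) = 1/3049 ≈ 0.00032798)
T = -24/3049 (T = ((1*6)*(-4))/3049 = (6*(-4))/3049 = (1/3049)*(-24) = -24/3049 ≈ -0.0078714)
A = -2664 (A = 148*(-18) = -2664)
T + A = -24/3049 - 2664 = -8122560/3049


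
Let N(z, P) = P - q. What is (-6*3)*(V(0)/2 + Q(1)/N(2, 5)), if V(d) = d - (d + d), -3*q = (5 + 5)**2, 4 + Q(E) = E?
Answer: 162/115 ≈ 1.4087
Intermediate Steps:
Q(E) = -4 + E
q = -100/3 (q = -(5 + 5)**2/3 = -1/3*10**2 = -1/3*100 = -100/3 ≈ -33.333)
N(z, P) = 100/3 + P (N(z, P) = P - 1*(-100/3) = P + 100/3 = 100/3 + P)
V(d) = -d (V(d) = d - 2*d = -d)
(-6*3)*(V(0)/2 + Q(1)/N(2, 5)) = (-6*3)*(-1*0/2 + (-4 + 1)/(100/3 + 5)) = -18*(0*(1/2) - 3/115/3) = -18*(0 - 3*3/115) = -18*(0 - 9/115) = -18*(-9/115) = 162/115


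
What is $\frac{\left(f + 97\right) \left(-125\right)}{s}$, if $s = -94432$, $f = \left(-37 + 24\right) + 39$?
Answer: $\frac{15375}{94432} \approx 0.16282$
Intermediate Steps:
$f = 26$ ($f = -13 + 39 = 26$)
$\frac{\left(f + 97\right) \left(-125\right)}{s} = \frac{\left(26 + 97\right) \left(-125\right)}{-94432} = 123 \left(-125\right) \left(- \frac{1}{94432}\right) = \left(-15375\right) \left(- \frac{1}{94432}\right) = \frac{15375}{94432}$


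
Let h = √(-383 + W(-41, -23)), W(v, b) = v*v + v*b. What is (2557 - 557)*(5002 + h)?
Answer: 10004000 + 6000*√249 ≈ 1.0099e+7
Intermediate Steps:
W(v, b) = v² + b*v
h = 3*√249 (h = √(-383 - 41*(-23 - 41)) = √(-383 - 41*(-64)) = √(-383 + 2624) = √2241 = 3*√249 ≈ 47.339)
(2557 - 557)*(5002 + h) = (2557 - 557)*(5002 + 3*√249) = 2000*(5002 + 3*√249) = 10004000 + 6000*√249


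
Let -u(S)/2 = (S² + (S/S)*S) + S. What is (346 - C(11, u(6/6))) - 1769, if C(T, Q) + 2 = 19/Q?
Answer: -8507/6 ≈ -1417.8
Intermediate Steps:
u(S) = -4*S - 2*S² (u(S) = -2*((S² + (S/S)*S) + S) = -2*((S² + 1*S) + S) = -2*((S² + S) + S) = -2*((S + S²) + S) = -2*(S² + 2*S) = -4*S - 2*S²)
C(T, Q) = -2 + 19/Q
(346 - C(11, u(6/6))) - 1769 = (346 - (-2 + 19/((-2*6/6*(2 + 6/6))))) - 1769 = (346 - (-2 + 19/((-2*6*(⅙)*(2 + 6*(⅙)))))) - 1769 = (346 - (-2 + 19/((-2*1*(2 + 1))))) - 1769 = (346 - (-2 + 19/((-2*1*3)))) - 1769 = (346 - (-2 + 19/(-6))) - 1769 = (346 - (-2 + 19*(-⅙))) - 1769 = (346 - (-2 - 19/6)) - 1769 = (346 - 1*(-31/6)) - 1769 = (346 + 31/6) - 1769 = 2107/6 - 1769 = -8507/6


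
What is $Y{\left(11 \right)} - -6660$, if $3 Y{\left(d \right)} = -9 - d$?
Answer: $\frac{19960}{3} \approx 6653.3$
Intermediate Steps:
$Y{\left(d \right)} = -3 - \frac{d}{3}$ ($Y{\left(d \right)} = \frac{-9 - d}{3} = -3 - \frac{d}{3}$)
$Y{\left(11 \right)} - -6660 = \left(-3 - \frac{11}{3}\right) - -6660 = \left(-3 - \frac{11}{3}\right) + 6660 = - \frac{20}{3} + 6660 = \frac{19960}{3}$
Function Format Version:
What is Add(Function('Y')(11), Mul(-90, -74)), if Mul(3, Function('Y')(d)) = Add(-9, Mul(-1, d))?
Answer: Rational(19960, 3) ≈ 6653.3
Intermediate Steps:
Function('Y')(d) = Add(-3, Mul(Rational(-1, 3), d)) (Function('Y')(d) = Mul(Rational(1, 3), Add(-9, Mul(-1, d))) = Add(-3, Mul(Rational(-1, 3), d)))
Add(Function('Y')(11), Mul(-90, -74)) = Add(Add(-3, Mul(Rational(-1, 3), 11)), Mul(-90, -74)) = Add(Add(-3, Rational(-11, 3)), 6660) = Add(Rational(-20, 3), 6660) = Rational(19960, 3)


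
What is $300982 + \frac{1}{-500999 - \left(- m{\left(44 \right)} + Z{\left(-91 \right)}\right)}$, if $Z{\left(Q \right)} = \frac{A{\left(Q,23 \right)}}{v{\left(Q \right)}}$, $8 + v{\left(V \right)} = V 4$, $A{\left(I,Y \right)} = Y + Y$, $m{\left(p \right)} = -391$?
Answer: $\frac{28069134963508}{93258517} \approx 3.0098 \cdot 10^{5}$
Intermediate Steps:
$A{\left(I,Y \right)} = 2 Y$
$v{\left(V \right)} = -8 + 4 V$ ($v{\left(V \right)} = -8 + V 4 = -8 + 4 V$)
$Z{\left(Q \right)} = \frac{46}{-8 + 4 Q}$ ($Z{\left(Q \right)} = \frac{2 \cdot 23}{-8 + 4 Q} = \frac{46}{-8 + 4 Q}$)
$300982 + \frac{1}{-500999 - \left(- m{\left(44 \right)} + Z{\left(-91 \right)}\right)} = 300982 + \frac{1}{-500999 - \left(391 + \frac{23}{2 \left(-2 - 91\right)}\right)} = 300982 + \frac{1}{-500999 - \left(391 + \frac{23}{2 \left(-93\right)}\right)} = 300982 + \frac{1}{-500999 - \left(391 + \frac{23}{2} \left(- \frac{1}{93}\right)\right)} = 300982 + \frac{1}{-500999 - \frac{72703}{186}} = 300982 + \frac{1}{- \frac{93258517}{186}} = 300982 - \frac{186}{93258517} = \frac{28069134963508}{93258517}$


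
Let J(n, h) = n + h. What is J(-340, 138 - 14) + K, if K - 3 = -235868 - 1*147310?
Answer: -383391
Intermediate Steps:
J(n, h) = h + n
K = -383175 (K = 3 + (-235868 - 1*147310) = 3 + (-235868 - 147310) = 3 - 383178 = -383175)
J(-340, 138 - 14) + K = ((138 - 14) - 340) - 383175 = (124 - 340) - 383175 = -216 - 383175 = -383391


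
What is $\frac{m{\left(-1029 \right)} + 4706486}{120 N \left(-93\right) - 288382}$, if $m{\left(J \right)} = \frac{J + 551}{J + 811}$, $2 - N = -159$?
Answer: $- \frac{513007213}{227280478} \approx -2.2572$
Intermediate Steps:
$N = 161$ ($N = 2 - -159 = 2 + 159 = 161$)
$m{\left(J \right)} = \frac{551 + J}{811 + J}$
$\frac{m{\left(-1029 \right)} + 4706486}{120 N \left(-93\right) - 288382} = \frac{\frac{551 - 1029}{811 - 1029} + 4706486}{120 \cdot 161 \left(-93\right) - 288382} = \frac{\frac{1}{-218} \left(-478\right) + 4706486}{19320 \left(-93\right) - 288382} = \frac{\left(- \frac{1}{218}\right) \left(-478\right) + 4706486}{-1796760 - 288382} = \frac{\frac{239}{109} + 4706486}{-2085142} = \frac{513007213}{109} \left(- \frac{1}{2085142}\right) = - \frac{513007213}{227280478}$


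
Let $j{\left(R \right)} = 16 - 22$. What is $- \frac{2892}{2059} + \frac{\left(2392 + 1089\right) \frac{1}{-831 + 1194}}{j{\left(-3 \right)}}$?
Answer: $- \frac{13466155}{4484502} \approx -3.0028$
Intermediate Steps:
$j{\left(R \right)} = -6$
$- \frac{2892}{2059} + \frac{\left(2392 + 1089\right) \frac{1}{-831 + 1194}}{j{\left(-3 \right)}} = - \frac{2892}{2059} + \frac{\left(2392 + 1089\right) \frac{1}{-831 + 1194}}{-6} = \left(-2892\right) \frac{1}{2059} + \frac{3481}{363} \left(- \frac{1}{6}\right) = - \frac{2892}{2059} + 3481 \cdot \frac{1}{363} \left(- \frac{1}{6}\right) = - \frac{2892}{2059} + \frac{3481}{363} \left(- \frac{1}{6}\right) = - \frac{2892}{2059} - \frac{3481}{2178} = - \frac{13466155}{4484502}$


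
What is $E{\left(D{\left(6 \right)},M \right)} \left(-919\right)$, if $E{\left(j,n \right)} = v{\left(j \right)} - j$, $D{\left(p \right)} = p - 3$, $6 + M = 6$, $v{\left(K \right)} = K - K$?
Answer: $2757$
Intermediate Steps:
$v{\left(K \right)} = 0$
$M = 0$ ($M = -6 + 6 = 0$)
$D{\left(p \right)} = -3 + p$ ($D{\left(p \right)} = p - 3 = -3 + p$)
$E{\left(j,n \right)} = - j$ ($E{\left(j,n \right)} = 0 - j = - j$)
$E{\left(D{\left(6 \right)},M \right)} \left(-919\right) = - (-3 + 6) \left(-919\right) = \left(-1\right) 3 \left(-919\right) = \left(-3\right) \left(-919\right) = 2757$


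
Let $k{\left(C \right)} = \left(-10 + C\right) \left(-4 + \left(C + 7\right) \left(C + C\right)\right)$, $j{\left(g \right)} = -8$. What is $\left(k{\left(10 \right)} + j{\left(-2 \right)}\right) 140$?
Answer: $-1120$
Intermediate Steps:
$k{\left(C \right)} = \left(-10 + C\right) \left(-4 + 2 C \left(7 + C\right)\right)$ ($k{\left(C \right)} = \left(-10 + C\right) \left(-4 + \left(7 + C\right) 2 C\right) = \left(-10 + C\right) \left(-4 + 2 C \left(7 + C\right)\right)$)
$\left(k{\left(10 \right)} + j{\left(-2 \right)}\right) 140 = \left(\left(40 - 1440 - 6 \cdot 10^{2} + 2 \cdot 10^{3}\right) - 8\right) 140 = \left(\left(40 - 1440 - 600 + 2 \cdot 1000\right) - 8\right) 140 = \left(\left(40 - 1440 - 600 + 2000\right) - 8\right) 140 = \left(0 - 8\right) 140 = \left(-8\right) 140 = -1120$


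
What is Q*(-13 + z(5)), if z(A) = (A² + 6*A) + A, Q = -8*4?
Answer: -1504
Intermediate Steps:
Q = -32
z(A) = A² + 7*A
Q*(-13 + z(5)) = -32*(-13 + 5*(7 + 5)) = -32*(-13 + 5*12) = -32*(-13 + 60) = -32*47 = -1504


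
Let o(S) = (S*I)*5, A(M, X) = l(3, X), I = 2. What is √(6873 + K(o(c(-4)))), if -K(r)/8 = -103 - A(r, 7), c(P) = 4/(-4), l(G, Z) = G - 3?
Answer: √7697 ≈ 87.733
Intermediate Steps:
l(G, Z) = -3 + G
A(M, X) = 0 (A(M, X) = -3 + 3 = 0)
c(P) = -1 (c(P) = 4*(-¼) = -1)
o(S) = 10*S (o(S) = (S*2)*5 = (2*S)*5 = 10*S)
K(r) = 824 (K(r) = -8*(-103 - 1*0) = -8*(-103 + 0) = -8*(-103) = 824)
√(6873 + K(o(c(-4)))) = √(6873 + 824) = √7697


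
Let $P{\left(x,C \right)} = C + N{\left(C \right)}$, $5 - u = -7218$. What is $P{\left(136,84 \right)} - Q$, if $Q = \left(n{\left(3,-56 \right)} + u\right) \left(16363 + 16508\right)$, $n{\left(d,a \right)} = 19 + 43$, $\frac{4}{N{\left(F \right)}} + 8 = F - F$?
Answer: $- \frac{478930303}{2} \approx -2.3947 \cdot 10^{8}$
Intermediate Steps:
$u = 7223$ ($u = 5 - -7218 = 5 + 7218 = 7223$)
$N{\left(F \right)} = - \frac{1}{2}$ ($N{\left(F \right)} = \frac{4}{-8 + \left(F - F\right)} = \frac{4}{-8 + 0} = \frac{4}{-8} = 4 \left(- \frac{1}{8}\right) = - \frac{1}{2}$)
$P{\left(x,C \right)} = - \frac{1}{2} + C$ ($P{\left(x,C \right)} = C - \frac{1}{2} = - \frac{1}{2} + C$)
$n{\left(d,a \right)} = 62$
$Q = 239465235$ ($Q = \left(62 + 7223\right) \left(16363 + 16508\right) = 7285 \cdot 32871 = 239465235$)
$P{\left(136,84 \right)} - Q = \left(- \frac{1}{2} + 84\right) - 239465235 = \frac{167}{2} - 239465235 = - \frac{478930303}{2}$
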